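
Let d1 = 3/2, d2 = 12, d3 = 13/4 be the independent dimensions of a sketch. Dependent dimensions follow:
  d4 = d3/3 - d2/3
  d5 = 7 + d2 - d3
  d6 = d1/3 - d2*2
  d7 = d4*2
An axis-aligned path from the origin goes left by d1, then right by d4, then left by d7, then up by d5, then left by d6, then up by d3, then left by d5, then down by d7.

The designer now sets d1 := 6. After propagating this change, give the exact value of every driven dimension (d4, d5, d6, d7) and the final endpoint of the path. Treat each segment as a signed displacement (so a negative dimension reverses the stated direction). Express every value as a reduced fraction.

Apply edit: d1 := 6
  d4 = d3/3 - d2/3 = -35/12
  d5 = 7 + d2 - d3 = 63/4
  d6 = d1/3 - d2*2 = -22
  d7 = d4*2 = -35/6
Walk from origin (0, 0):
  seg 1: left by d1 = 6 → (-6, 0)
  seg 2: right by d4 = -35/12 → (-107/12, 0)
  seg 3: left by d7 = -35/6 → (-37/12, 0)
  seg 4: up by d5 = 63/4 → (-37/12, 63/4)
  seg 5: left by d6 = -22 → (227/12, 63/4)
  seg 6: up by d3 = 13/4 → (227/12, 19)
  seg 7: left by d5 = 63/4 → (19/6, 19)
  seg 8: down by d7 = -35/6 → (19/6, 149/6)

d4 = -35/12
d5 = 63/4
d6 = -22
d7 = -35/6
endpoint = (19/6, 149/6)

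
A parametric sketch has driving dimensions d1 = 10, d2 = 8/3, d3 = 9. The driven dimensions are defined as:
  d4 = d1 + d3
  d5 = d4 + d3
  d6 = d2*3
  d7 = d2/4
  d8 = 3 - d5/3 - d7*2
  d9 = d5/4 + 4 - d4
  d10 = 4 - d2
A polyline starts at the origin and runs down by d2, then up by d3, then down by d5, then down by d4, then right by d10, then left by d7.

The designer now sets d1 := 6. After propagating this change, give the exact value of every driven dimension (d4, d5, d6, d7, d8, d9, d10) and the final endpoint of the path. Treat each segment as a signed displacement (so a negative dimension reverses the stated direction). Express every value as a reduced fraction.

Apply edit: d1 := 6
  d4 = d1 + d3 = 15
  d5 = d4 + d3 = 24
  d6 = d2*3 = 8
  d7 = d2/4 = 2/3
  d8 = 3 - d5/3 - d7*2 = -19/3
  d9 = d5/4 + 4 - d4 = -5
  d10 = 4 - d2 = 4/3
Walk from origin (0, 0):
  seg 1: down by d2 = 8/3 → (0, -8/3)
  seg 2: up by d3 = 9 → (0, 19/3)
  seg 3: down by d5 = 24 → (0, -53/3)
  seg 4: down by d4 = 15 → (0, -98/3)
  seg 5: right by d10 = 4/3 → (4/3, -98/3)
  seg 6: left by d7 = 2/3 → (2/3, -98/3)

d4 = 15
d5 = 24
d6 = 8
d7 = 2/3
d8 = -19/3
d9 = -5
d10 = 4/3
endpoint = (2/3, -98/3)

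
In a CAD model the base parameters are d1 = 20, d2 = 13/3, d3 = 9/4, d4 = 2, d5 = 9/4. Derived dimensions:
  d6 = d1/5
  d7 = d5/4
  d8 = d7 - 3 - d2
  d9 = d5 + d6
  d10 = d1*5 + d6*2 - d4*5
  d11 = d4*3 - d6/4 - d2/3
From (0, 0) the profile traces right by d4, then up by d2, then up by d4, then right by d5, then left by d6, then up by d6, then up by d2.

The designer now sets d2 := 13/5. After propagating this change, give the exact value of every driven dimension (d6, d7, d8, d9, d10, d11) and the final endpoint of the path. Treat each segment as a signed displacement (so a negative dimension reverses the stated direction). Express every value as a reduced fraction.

Apply edit: d2 := 13/5
  d6 = d1/5 = 4
  d7 = d5/4 = 9/16
  d8 = d7 - 3 - d2 = -403/80
  d9 = d5 + d6 = 25/4
  d10 = d1*5 + d6*2 - d4*5 = 98
  d11 = d4*3 - d6/4 - d2/3 = 62/15
Walk from origin (0, 0):
  seg 1: right by d4 = 2 → (2, 0)
  seg 2: up by d2 = 13/5 → (2, 13/5)
  seg 3: up by d4 = 2 → (2, 23/5)
  seg 4: right by d5 = 9/4 → (17/4, 23/5)
  seg 5: left by d6 = 4 → (1/4, 23/5)
  seg 6: up by d6 = 4 → (1/4, 43/5)
  seg 7: up by d2 = 13/5 → (1/4, 56/5)

d6 = 4
d7 = 9/16
d8 = -403/80
d9 = 25/4
d10 = 98
d11 = 62/15
endpoint = (1/4, 56/5)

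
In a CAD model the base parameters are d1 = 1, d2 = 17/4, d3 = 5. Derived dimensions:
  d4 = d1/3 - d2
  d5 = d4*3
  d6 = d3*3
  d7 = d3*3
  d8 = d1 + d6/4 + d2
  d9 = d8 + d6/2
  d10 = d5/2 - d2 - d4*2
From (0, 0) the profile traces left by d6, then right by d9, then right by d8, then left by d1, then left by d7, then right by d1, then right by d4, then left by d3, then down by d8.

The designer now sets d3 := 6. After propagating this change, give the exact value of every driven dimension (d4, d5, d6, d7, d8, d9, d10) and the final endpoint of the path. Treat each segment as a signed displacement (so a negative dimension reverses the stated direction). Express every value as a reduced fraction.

d4 = -47/12
d5 = -47/4
d6 = 18
d7 = 18
d8 = 39/4
d9 = 75/4
d10 = -55/24
endpoint = (-209/12, -39/4)

Apply edit: d3 := 6
  d4 = d1/3 - d2 = -47/12
  d5 = d4*3 = -47/4
  d6 = d3*3 = 18
  d7 = d3*3 = 18
  d8 = d1 + d6/4 + d2 = 39/4
  d9 = d8 + d6/2 = 75/4
  d10 = d5/2 - d2 - d4*2 = -55/24
Walk from origin (0, 0):
  seg 1: left by d6 = 18 → (-18, 0)
  seg 2: right by d9 = 75/4 → (3/4, 0)
  seg 3: right by d8 = 39/4 → (21/2, 0)
  seg 4: left by d1 = 1 → (19/2, 0)
  seg 5: left by d7 = 18 → (-17/2, 0)
  seg 6: right by d1 = 1 → (-15/2, 0)
  seg 7: right by d4 = -47/12 → (-137/12, 0)
  seg 8: left by d3 = 6 → (-209/12, 0)
  seg 9: down by d8 = 39/4 → (-209/12, -39/4)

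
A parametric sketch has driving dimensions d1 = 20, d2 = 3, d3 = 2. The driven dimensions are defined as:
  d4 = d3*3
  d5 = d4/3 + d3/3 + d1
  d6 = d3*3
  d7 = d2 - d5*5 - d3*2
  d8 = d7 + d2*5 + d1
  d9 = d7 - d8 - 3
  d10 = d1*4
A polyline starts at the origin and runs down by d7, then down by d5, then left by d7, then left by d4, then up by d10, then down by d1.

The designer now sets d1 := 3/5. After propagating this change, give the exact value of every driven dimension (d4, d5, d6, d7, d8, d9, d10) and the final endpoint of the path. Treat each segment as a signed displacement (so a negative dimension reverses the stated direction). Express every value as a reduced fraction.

d4 = 6
d5 = 49/15
d6 = 6
d7 = -52/3
d8 = -26/15
d9 = -93/5
d10 = 12/5
endpoint = (34/3, 238/15)

Apply edit: d1 := 3/5
  d4 = d3*3 = 6
  d5 = d4/3 + d3/3 + d1 = 49/15
  d6 = d3*3 = 6
  d7 = d2 - d5*5 - d3*2 = -52/3
  d8 = d7 + d2*5 + d1 = -26/15
  d9 = d7 - d8 - 3 = -93/5
  d10 = d1*4 = 12/5
Walk from origin (0, 0):
  seg 1: down by d7 = -52/3 → (0, 52/3)
  seg 2: down by d5 = 49/15 → (0, 211/15)
  seg 3: left by d7 = -52/3 → (52/3, 211/15)
  seg 4: left by d4 = 6 → (34/3, 211/15)
  seg 5: up by d10 = 12/5 → (34/3, 247/15)
  seg 6: down by d1 = 3/5 → (34/3, 238/15)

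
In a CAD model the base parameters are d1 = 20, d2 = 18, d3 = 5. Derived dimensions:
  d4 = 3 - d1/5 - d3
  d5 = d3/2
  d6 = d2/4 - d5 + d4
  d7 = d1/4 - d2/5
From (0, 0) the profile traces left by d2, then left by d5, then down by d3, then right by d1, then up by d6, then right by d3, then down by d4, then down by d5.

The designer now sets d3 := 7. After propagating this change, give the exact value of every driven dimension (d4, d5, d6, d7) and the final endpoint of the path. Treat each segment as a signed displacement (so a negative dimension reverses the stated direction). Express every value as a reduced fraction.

Apply edit: d3 := 7
  d4 = 3 - d1/5 - d3 = -8
  d5 = d3/2 = 7/2
  d6 = d2/4 - d5 + d4 = -7
  d7 = d1/4 - d2/5 = 7/5
Walk from origin (0, 0):
  seg 1: left by d2 = 18 → (-18, 0)
  seg 2: left by d5 = 7/2 → (-43/2, 0)
  seg 3: down by d3 = 7 → (-43/2, -7)
  seg 4: right by d1 = 20 → (-3/2, -7)
  seg 5: up by d6 = -7 → (-3/2, -14)
  seg 6: right by d3 = 7 → (11/2, -14)
  seg 7: down by d4 = -8 → (11/2, -6)
  seg 8: down by d5 = 7/2 → (11/2, -19/2)

d4 = -8
d5 = 7/2
d6 = -7
d7 = 7/5
endpoint = (11/2, -19/2)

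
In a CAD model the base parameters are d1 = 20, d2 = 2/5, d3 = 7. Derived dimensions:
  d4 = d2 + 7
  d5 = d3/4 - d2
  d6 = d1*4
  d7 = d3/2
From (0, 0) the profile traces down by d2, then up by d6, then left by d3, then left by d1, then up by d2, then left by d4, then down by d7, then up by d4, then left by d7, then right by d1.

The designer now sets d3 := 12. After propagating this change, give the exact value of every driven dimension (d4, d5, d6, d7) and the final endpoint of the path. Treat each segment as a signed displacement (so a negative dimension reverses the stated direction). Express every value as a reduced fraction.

Apply edit: d3 := 12
  d4 = d2 + 7 = 37/5
  d5 = d3/4 - d2 = 13/5
  d6 = d1*4 = 80
  d7 = d3/2 = 6
Walk from origin (0, 0):
  seg 1: down by d2 = 2/5 → (0, -2/5)
  seg 2: up by d6 = 80 → (0, 398/5)
  seg 3: left by d3 = 12 → (-12, 398/5)
  seg 4: left by d1 = 20 → (-32, 398/5)
  seg 5: up by d2 = 2/5 → (-32, 80)
  seg 6: left by d4 = 37/5 → (-197/5, 80)
  seg 7: down by d7 = 6 → (-197/5, 74)
  seg 8: up by d4 = 37/5 → (-197/5, 407/5)
  seg 9: left by d7 = 6 → (-227/5, 407/5)
  seg 10: right by d1 = 20 → (-127/5, 407/5)

d4 = 37/5
d5 = 13/5
d6 = 80
d7 = 6
endpoint = (-127/5, 407/5)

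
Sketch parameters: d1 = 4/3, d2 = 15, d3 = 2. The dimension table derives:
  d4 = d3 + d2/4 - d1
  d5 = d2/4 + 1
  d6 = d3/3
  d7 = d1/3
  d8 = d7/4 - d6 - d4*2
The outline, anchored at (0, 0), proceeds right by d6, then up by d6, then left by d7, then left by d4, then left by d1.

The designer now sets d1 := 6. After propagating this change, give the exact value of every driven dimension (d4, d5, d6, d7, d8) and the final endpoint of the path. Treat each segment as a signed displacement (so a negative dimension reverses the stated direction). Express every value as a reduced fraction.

Apply edit: d1 := 6
  d4 = d3 + d2/4 - d1 = -1/4
  d5 = d2/4 + 1 = 19/4
  d6 = d3/3 = 2/3
  d7 = d1/3 = 2
  d8 = d7/4 - d6 - d4*2 = 1/3
Walk from origin (0, 0):
  seg 1: right by d6 = 2/3 → (2/3, 0)
  seg 2: up by d6 = 2/3 → (2/3, 2/3)
  seg 3: left by d7 = 2 → (-4/3, 2/3)
  seg 4: left by d4 = -1/4 → (-13/12, 2/3)
  seg 5: left by d1 = 6 → (-85/12, 2/3)

d4 = -1/4
d5 = 19/4
d6 = 2/3
d7 = 2
d8 = 1/3
endpoint = (-85/12, 2/3)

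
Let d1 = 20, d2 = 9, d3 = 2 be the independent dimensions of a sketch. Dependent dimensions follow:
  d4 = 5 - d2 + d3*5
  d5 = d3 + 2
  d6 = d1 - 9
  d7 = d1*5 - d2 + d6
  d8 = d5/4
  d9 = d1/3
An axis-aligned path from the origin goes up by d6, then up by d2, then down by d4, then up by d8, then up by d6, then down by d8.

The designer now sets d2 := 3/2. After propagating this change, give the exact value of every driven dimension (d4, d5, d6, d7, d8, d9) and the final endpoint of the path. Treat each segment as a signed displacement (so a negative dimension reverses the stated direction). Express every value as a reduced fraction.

d4 = 27/2
d5 = 4
d6 = 11
d7 = 219/2
d8 = 1
d9 = 20/3
endpoint = (0, 10)

Apply edit: d2 := 3/2
  d4 = 5 - d2 + d3*5 = 27/2
  d5 = d3 + 2 = 4
  d6 = d1 - 9 = 11
  d7 = d1*5 - d2 + d6 = 219/2
  d8 = d5/4 = 1
  d9 = d1/3 = 20/3
Walk from origin (0, 0):
  seg 1: up by d6 = 11 → (0, 11)
  seg 2: up by d2 = 3/2 → (0, 25/2)
  seg 3: down by d4 = 27/2 → (0, -1)
  seg 4: up by d8 = 1 → (0, 0)
  seg 5: up by d6 = 11 → (0, 11)
  seg 6: down by d8 = 1 → (0, 10)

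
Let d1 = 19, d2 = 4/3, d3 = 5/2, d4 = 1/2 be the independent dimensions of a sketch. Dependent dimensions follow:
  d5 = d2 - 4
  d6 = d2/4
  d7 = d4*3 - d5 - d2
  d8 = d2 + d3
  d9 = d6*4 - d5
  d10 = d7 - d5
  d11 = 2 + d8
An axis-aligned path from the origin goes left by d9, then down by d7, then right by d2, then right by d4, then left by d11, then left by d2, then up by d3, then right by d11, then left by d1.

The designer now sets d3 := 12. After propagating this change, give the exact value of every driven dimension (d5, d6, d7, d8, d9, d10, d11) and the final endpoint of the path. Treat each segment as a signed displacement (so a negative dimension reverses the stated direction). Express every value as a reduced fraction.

Apply edit: d3 := 12
  d5 = d2 - 4 = -8/3
  d6 = d2/4 = 1/3
  d7 = d4*3 - d5 - d2 = 17/6
  d8 = d2 + d3 = 40/3
  d9 = d6*4 - d5 = 4
  d10 = d7 - d5 = 11/2
  d11 = 2 + d8 = 46/3
Walk from origin (0, 0):
  seg 1: left by d9 = 4 → (-4, 0)
  seg 2: down by d7 = 17/6 → (-4, -17/6)
  seg 3: right by d2 = 4/3 → (-8/3, -17/6)
  seg 4: right by d4 = 1/2 → (-13/6, -17/6)
  seg 5: left by d11 = 46/3 → (-35/2, -17/6)
  seg 6: left by d2 = 4/3 → (-113/6, -17/6)
  seg 7: up by d3 = 12 → (-113/6, 55/6)
  seg 8: right by d11 = 46/3 → (-7/2, 55/6)
  seg 9: left by d1 = 19 → (-45/2, 55/6)

d5 = -8/3
d6 = 1/3
d7 = 17/6
d8 = 40/3
d9 = 4
d10 = 11/2
d11 = 46/3
endpoint = (-45/2, 55/6)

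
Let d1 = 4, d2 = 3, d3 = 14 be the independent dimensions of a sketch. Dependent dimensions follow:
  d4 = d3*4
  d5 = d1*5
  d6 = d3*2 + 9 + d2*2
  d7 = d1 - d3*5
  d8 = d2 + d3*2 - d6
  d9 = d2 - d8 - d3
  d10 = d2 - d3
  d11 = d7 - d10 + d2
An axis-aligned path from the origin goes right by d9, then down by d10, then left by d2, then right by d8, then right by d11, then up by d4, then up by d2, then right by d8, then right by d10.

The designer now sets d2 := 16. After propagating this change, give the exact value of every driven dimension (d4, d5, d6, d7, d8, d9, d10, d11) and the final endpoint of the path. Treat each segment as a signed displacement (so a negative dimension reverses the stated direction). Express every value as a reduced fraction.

Apply edit: d2 := 16
  d4 = d3*4 = 56
  d5 = d1*5 = 20
  d6 = d3*2 + 9 + d2*2 = 69
  d7 = d1 - d3*5 = -66
  d8 = d2 + d3*2 - d6 = -25
  d9 = d2 - d8 - d3 = 27
  d10 = d2 - d3 = 2
  d11 = d7 - d10 + d2 = -52
Walk from origin (0, 0):
  seg 1: right by d9 = 27 → (27, 0)
  seg 2: down by d10 = 2 → (27, -2)
  seg 3: left by d2 = 16 → (11, -2)
  seg 4: right by d8 = -25 → (-14, -2)
  seg 5: right by d11 = -52 → (-66, -2)
  seg 6: up by d4 = 56 → (-66, 54)
  seg 7: up by d2 = 16 → (-66, 70)
  seg 8: right by d8 = -25 → (-91, 70)
  seg 9: right by d10 = 2 → (-89, 70)

d4 = 56
d5 = 20
d6 = 69
d7 = -66
d8 = -25
d9 = 27
d10 = 2
d11 = -52
endpoint = (-89, 70)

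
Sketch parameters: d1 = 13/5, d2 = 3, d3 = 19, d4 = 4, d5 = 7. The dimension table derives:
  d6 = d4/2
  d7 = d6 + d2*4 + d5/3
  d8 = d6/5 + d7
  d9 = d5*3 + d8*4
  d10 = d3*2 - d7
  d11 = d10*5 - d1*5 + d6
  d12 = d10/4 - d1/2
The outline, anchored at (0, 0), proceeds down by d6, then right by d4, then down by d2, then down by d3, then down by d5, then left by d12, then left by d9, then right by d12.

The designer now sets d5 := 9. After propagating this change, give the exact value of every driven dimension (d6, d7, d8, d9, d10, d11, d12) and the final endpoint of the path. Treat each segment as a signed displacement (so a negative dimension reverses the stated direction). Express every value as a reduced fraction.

Apply edit: d5 := 9
  d6 = d4/2 = 2
  d7 = d6 + d2*4 + d5/3 = 17
  d8 = d6/5 + d7 = 87/5
  d9 = d5*3 + d8*4 = 483/5
  d10 = d3*2 - d7 = 21
  d11 = d10*5 - d1*5 + d6 = 94
  d12 = d10/4 - d1/2 = 79/20
Walk from origin (0, 0):
  seg 1: down by d6 = 2 → (0, -2)
  seg 2: right by d4 = 4 → (4, -2)
  seg 3: down by d2 = 3 → (4, -5)
  seg 4: down by d3 = 19 → (4, -24)
  seg 5: down by d5 = 9 → (4, -33)
  seg 6: left by d12 = 79/20 → (1/20, -33)
  seg 7: left by d9 = 483/5 → (-1931/20, -33)
  seg 8: right by d12 = 79/20 → (-463/5, -33)

d6 = 2
d7 = 17
d8 = 87/5
d9 = 483/5
d10 = 21
d11 = 94
d12 = 79/20
endpoint = (-463/5, -33)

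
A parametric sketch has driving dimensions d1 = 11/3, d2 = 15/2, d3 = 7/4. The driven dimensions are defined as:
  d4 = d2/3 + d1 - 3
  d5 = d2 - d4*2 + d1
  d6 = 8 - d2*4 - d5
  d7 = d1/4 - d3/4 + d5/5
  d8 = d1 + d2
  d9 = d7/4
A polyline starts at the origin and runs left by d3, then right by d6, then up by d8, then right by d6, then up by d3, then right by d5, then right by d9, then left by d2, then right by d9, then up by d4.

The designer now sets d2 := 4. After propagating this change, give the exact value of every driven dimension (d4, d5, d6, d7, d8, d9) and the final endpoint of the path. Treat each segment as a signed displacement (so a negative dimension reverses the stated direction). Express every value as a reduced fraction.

Apply edit: d2 := 4
  d4 = d2/3 + d1 - 3 = 2
  d5 = d2 - d4*2 + d1 = 11/3
  d6 = 8 - d2*4 - d5 = -35/3
  d7 = d1/4 - d3/4 + d5/5 = 97/80
  d8 = d1 + d2 = 23/3
  d9 = d7/4 = 97/320
Walk from origin (0, 0):
  seg 1: left by d3 = 7/4 → (-7/4, 0)
  seg 2: right by d6 = -35/3 → (-161/12, 0)
  seg 3: up by d8 = 23/3 → (-161/12, 23/3)
  seg 4: right by d6 = -35/3 → (-301/12, 23/3)
  seg 5: up by d3 = 7/4 → (-301/12, 113/12)
  seg 6: right by d5 = 11/3 → (-257/12, 113/12)
  seg 7: right by d9 = 97/320 → (-20269/960, 113/12)
  seg 8: left by d2 = 4 → (-24109/960, 113/12)
  seg 9: right by d9 = 97/320 → (-11909/480, 113/12)
  seg 10: up by d4 = 2 → (-11909/480, 137/12)

d4 = 2
d5 = 11/3
d6 = -35/3
d7 = 97/80
d8 = 23/3
d9 = 97/320
endpoint = (-11909/480, 137/12)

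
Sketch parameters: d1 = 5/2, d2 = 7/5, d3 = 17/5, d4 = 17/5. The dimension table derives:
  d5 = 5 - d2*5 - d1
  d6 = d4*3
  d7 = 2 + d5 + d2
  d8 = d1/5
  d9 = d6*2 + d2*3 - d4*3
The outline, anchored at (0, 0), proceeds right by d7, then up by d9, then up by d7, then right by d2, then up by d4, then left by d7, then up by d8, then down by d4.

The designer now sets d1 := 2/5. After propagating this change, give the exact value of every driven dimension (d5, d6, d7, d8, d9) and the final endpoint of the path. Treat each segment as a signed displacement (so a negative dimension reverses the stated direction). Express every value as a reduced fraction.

d5 = -12/5
d6 = 51/5
d7 = 1
d8 = 2/25
d9 = 72/5
endpoint = (7/5, 387/25)

Apply edit: d1 := 2/5
  d5 = 5 - d2*5 - d1 = -12/5
  d6 = d4*3 = 51/5
  d7 = 2 + d5 + d2 = 1
  d8 = d1/5 = 2/25
  d9 = d6*2 + d2*3 - d4*3 = 72/5
Walk from origin (0, 0):
  seg 1: right by d7 = 1 → (1, 0)
  seg 2: up by d9 = 72/5 → (1, 72/5)
  seg 3: up by d7 = 1 → (1, 77/5)
  seg 4: right by d2 = 7/5 → (12/5, 77/5)
  seg 5: up by d4 = 17/5 → (12/5, 94/5)
  seg 6: left by d7 = 1 → (7/5, 94/5)
  seg 7: up by d8 = 2/25 → (7/5, 472/25)
  seg 8: down by d4 = 17/5 → (7/5, 387/25)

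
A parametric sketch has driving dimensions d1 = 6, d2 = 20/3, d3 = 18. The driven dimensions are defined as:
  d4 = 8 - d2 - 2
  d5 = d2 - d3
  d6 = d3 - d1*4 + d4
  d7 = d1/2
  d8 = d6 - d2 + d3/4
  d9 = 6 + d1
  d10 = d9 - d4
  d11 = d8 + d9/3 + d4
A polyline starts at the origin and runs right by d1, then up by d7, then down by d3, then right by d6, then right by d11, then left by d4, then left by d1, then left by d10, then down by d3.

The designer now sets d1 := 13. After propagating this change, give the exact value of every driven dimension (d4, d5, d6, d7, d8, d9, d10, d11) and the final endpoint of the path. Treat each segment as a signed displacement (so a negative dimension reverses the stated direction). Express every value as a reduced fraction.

d4 = -2/3
d5 = -34/3
d6 = -104/3
d7 = 13/2
d8 = -221/6
d9 = 19
d10 = 59/3
d11 = -187/6
endpoint = (-509/6, -59/2)

Apply edit: d1 := 13
  d4 = 8 - d2 - 2 = -2/3
  d5 = d2 - d3 = -34/3
  d6 = d3 - d1*4 + d4 = -104/3
  d7 = d1/2 = 13/2
  d8 = d6 - d2 + d3/4 = -221/6
  d9 = 6 + d1 = 19
  d10 = d9 - d4 = 59/3
  d11 = d8 + d9/3 + d4 = -187/6
Walk from origin (0, 0):
  seg 1: right by d1 = 13 → (13, 0)
  seg 2: up by d7 = 13/2 → (13, 13/2)
  seg 3: down by d3 = 18 → (13, -23/2)
  seg 4: right by d6 = -104/3 → (-65/3, -23/2)
  seg 5: right by d11 = -187/6 → (-317/6, -23/2)
  seg 6: left by d4 = -2/3 → (-313/6, -23/2)
  seg 7: left by d1 = 13 → (-391/6, -23/2)
  seg 8: left by d10 = 59/3 → (-509/6, -23/2)
  seg 9: down by d3 = 18 → (-509/6, -59/2)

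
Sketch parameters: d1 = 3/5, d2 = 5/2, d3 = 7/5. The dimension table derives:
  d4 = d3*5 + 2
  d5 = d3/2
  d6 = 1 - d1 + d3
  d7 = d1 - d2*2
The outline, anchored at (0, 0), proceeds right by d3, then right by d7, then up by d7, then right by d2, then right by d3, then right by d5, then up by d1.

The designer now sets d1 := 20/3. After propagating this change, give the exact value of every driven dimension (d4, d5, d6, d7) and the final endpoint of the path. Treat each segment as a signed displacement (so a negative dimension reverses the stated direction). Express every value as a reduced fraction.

Apply edit: d1 := 20/3
  d4 = d3*5 + 2 = 9
  d5 = d3/2 = 7/10
  d6 = 1 - d1 + d3 = -64/15
  d7 = d1 - d2*2 = 5/3
Walk from origin (0, 0):
  seg 1: right by d3 = 7/5 → (7/5, 0)
  seg 2: right by d7 = 5/3 → (46/15, 0)
  seg 3: up by d7 = 5/3 → (46/15, 5/3)
  seg 4: right by d2 = 5/2 → (167/30, 5/3)
  seg 5: right by d3 = 7/5 → (209/30, 5/3)
  seg 6: right by d5 = 7/10 → (23/3, 5/3)
  seg 7: up by d1 = 20/3 → (23/3, 25/3)

d4 = 9
d5 = 7/10
d6 = -64/15
d7 = 5/3
endpoint = (23/3, 25/3)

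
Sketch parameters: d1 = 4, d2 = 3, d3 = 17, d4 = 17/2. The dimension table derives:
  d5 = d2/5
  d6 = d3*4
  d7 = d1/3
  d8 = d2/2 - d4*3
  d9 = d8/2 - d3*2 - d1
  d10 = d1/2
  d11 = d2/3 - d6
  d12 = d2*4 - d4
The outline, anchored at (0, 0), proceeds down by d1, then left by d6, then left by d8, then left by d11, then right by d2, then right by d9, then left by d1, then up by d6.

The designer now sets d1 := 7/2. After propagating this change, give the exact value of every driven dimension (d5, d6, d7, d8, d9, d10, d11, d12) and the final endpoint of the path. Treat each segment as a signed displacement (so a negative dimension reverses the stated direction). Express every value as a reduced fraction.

d5 = 3/5
d6 = 68
d7 = 7/6
d8 = -24
d9 = -99/2
d10 = 7/4
d11 = -67
d12 = 7/2
endpoint = (-27, 129/2)

Apply edit: d1 := 7/2
  d5 = d2/5 = 3/5
  d6 = d3*4 = 68
  d7 = d1/3 = 7/6
  d8 = d2/2 - d4*3 = -24
  d9 = d8/2 - d3*2 - d1 = -99/2
  d10 = d1/2 = 7/4
  d11 = d2/3 - d6 = -67
  d12 = d2*4 - d4 = 7/2
Walk from origin (0, 0):
  seg 1: down by d1 = 7/2 → (0, -7/2)
  seg 2: left by d6 = 68 → (-68, -7/2)
  seg 3: left by d8 = -24 → (-44, -7/2)
  seg 4: left by d11 = -67 → (23, -7/2)
  seg 5: right by d2 = 3 → (26, -7/2)
  seg 6: right by d9 = -99/2 → (-47/2, -7/2)
  seg 7: left by d1 = 7/2 → (-27, -7/2)
  seg 8: up by d6 = 68 → (-27, 129/2)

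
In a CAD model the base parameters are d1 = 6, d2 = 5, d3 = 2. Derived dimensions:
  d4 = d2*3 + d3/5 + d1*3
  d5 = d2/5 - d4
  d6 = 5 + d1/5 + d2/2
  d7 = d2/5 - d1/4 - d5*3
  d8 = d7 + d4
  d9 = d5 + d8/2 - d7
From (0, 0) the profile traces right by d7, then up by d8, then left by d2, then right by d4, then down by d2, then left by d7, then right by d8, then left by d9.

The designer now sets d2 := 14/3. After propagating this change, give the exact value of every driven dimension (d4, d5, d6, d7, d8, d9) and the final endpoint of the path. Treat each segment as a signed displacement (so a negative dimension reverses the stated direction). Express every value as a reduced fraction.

Apply edit: d2 := 14/3
  d4 = d2*3 + d3/5 + d1*3 = 162/5
  d5 = d2/5 - d4 = -472/15
  d6 = 5 + d1/5 + d2/2 = 128/15
  d7 = d2/5 - d1/4 - d5*3 = 563/6
  d8 = d7 + d4 = 3787/30
  d9 = d5 + d8/2 - d7 = -3731/60
Walk from origin (0, 0):
  seg 1: right by d7 = 563/6 → (563/6, 0)
  seg 2: up by d8 = 3787/30 → (563/6, 3787/30)
  seg 3: left by d2 = 14/3 → (535/6, 3787/30)
  seg 4: right by d4 = 162/5 → (3647/30, 3787/30)
  seg 5: down by d2 = 14/3 → (3647/30, 3647/30)
  seg 6: left by d7 = 563/6 → (416/15, 3647/30)
  seg 7: right by d8 = 3787/30 → (4619/30, 3647/30)
  seg 8: left by d9 = -3731/60 → (4323/20, 3647/30)

d4 = 162/5
d5 = -472/15
d6 = 128/15
d7 = 563/6
d8 = 3787/30
d9 = -3731/60
endpoint = (4323/20, 3647/30)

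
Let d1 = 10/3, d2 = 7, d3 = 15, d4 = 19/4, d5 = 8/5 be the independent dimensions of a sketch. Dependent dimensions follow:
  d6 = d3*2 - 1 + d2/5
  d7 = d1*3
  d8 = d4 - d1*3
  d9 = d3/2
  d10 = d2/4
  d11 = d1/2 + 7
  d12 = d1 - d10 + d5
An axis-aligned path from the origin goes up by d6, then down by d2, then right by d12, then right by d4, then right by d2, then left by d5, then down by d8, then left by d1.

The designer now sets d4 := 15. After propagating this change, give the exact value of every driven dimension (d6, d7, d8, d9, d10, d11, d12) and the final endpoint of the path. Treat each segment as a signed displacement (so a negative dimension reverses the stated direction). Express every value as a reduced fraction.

Apply edit: d4 := 15
  d6 = d3*2 - 1 + d2/5 = 152/5
  d7 = d1*3 = 10
  d8 = d4 - d1*3 = 5
  d9 = d3/2 = 15/2
  d10 = d2/4 = 7/4
  d11 = d1/2 + 7 = 26/3
  d12 = d1 - d10 + d5 = 191/60
Walk from origin (0, 0):
  seg 1: up by d6 = 152/5 → (0, 152/5)
  seg 2: down by d2 = 7 → (0, 117/5)
  seg 3: right by d12 = 191/60 → (191/60, 117/5)
  seg 4: right by d4 = 15 → (1091/60, 117/5)
  seg 5: right by d2 = 7 → (1511/60, 117/5)
  seg 6: left by d5 = 8/5 → (283/12, 117/5)
  seg 7: down by d8 = 5 → (283/12, 92/5)
  seg 8: left by d1 = 10/3 → (81/4, 92/5)

d6 = 152/5
d7 = 10
d8 = 5
d9 = 15/2
d10 = 7/4
d11 = 26/3
d12 = 191/60
endpoint = (81/4, 92/5)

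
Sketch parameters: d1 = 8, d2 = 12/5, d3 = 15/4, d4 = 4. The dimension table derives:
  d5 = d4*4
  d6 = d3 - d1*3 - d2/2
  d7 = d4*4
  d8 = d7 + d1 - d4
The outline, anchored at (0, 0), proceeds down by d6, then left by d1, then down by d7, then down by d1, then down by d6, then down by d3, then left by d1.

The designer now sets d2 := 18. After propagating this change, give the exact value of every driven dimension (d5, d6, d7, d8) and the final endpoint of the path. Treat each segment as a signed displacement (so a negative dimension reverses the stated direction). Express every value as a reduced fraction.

Apply edit: d2 := 18
  d5 = d4*4 = 16
  d6 = d3 - d1*3 - d2/2 = -117/4
  d7 = d4*4 = 16
  d8 = d7 + d1 - d4 = 20
Walk from origin (0, 0):
  seg 1: down by d6 = -117/4 → (0, 117/4)
  seg 2: left by d1 = 8 → (-8, 117/4)
  seg 3: down by d7 = 16 → (-8, 53/4)
  seg 4: down by d1 = 8 → (-8, 21/4)
  seg 5: down by d6 = -117/4 → (-8, 69/2)
  seg 6: down by d3 = 15/4 → (-8, 123/4)
  seg 7: left by d1 = 8 → (-16, 123/4)

d5 = 16
d6 = -117/4
d7 = 16
d8 = 20
endpoint = (-16, 123/4)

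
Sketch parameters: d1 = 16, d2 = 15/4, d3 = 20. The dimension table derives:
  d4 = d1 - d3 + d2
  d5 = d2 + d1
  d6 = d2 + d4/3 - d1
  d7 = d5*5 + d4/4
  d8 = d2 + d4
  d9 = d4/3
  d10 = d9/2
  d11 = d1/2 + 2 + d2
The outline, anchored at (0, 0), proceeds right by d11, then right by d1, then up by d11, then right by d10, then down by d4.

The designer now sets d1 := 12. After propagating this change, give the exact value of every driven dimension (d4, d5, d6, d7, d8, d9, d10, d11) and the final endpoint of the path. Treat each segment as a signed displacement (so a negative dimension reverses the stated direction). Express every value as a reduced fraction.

d4 = -17/4
d5 = 63/4
d6 = -29/3
d7 = 1243/16
d8 = -1/2
d9 = -17/12
d10 = -17/24
d11 = 47/4
endpoint = (553/24, 16)

Apply edit: d1 := 12
  d4 = d1 - d3 + d2 = -17/4
  d5 = d2 + d1 = 63/4
  d6 = d2 + d4/3 - d1 = -29/3
  d7 = d5*5 + d4/4 = 1243/16
  d8 = d2 + d4 = -1/2
  d9 = d4/3 = -17/12
  d10 = d9/2 = -17/24
  d11 = d1/2 + 2 + d2 = 47/4
Walk from origin (0, 0):
  seg 1: right by d11 = 47/4 → (47/4, 0)
  seg 2: right by d1 = 12 → (95/4, 0)
  seg 3: up by d11 = 47/4 → (95/4, 47/4)
  seg 4: right by d10 = -17/24 → (553/24, 47/4)
  seg 5: down by d4 = -17/4 → (553/24, 16)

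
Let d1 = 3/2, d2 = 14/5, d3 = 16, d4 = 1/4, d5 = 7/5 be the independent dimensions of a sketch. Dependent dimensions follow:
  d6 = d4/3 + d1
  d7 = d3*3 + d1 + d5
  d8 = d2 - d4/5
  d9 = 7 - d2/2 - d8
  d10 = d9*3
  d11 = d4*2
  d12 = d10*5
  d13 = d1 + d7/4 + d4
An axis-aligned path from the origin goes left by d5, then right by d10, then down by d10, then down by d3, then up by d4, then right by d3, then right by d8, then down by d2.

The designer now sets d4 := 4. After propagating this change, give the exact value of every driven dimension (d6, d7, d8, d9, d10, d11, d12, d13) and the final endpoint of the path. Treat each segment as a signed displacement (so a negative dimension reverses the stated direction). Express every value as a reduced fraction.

d6 = 17/6
d7 = 509/10
d8 = 2
d9 = 18/5
d10 = 54/5
d11 = 8
d12 = 54
d13 = 729/40
endpoint = (137/5, -128/5)

Apply edit: d4 := 4
  d6 = d4/3 + d1 = 17/6
  d7 = d3*3 + d1 + d5 = 509/10
  d8 = d2 - d4/5 = 2
  d9 = 7 - d2/2 - d8 = 18/5
  d10 = d9*3 = 54/5
  d11 = d4*2 = 8
  d12 = d10*5 = 54
  d13 = d1 + d7/4 + d4 = 729/40
Walk from origin (0, 0):
  seg 1: left by d5 = 7/5 → (-7/5, 0)
  seg 2: right by d10 = 54/5 → (47/5, 0)
  seg 3: down by d10 = 54/5 → (47/5, -54/5)
  seg 4: down by d3 = 16 → (47/5, -134/5)
  seg 5: up by d4 = 4 → (47/5, -114/5)
  seg 6: right by d3 = 16 → (127/5, -114/5)
  seg 7: right by d8 = 2 → (137/5, -114/5)
  seg 8: down by d2 = 14/5 → (137/5, -128/5)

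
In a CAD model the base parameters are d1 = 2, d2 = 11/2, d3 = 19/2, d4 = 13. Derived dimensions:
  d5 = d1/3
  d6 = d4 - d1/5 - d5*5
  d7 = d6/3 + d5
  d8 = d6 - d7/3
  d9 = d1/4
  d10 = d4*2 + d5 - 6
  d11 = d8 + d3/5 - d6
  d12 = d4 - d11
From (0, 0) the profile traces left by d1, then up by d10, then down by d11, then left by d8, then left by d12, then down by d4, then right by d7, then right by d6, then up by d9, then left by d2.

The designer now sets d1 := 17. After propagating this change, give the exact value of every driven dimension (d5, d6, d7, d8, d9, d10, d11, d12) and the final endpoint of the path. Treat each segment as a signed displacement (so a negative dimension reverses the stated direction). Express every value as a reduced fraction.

d5 = 17/3
d6 = -281/15
d7 = -26/45
d8 = -2503/135
d9 = 17/4
d10 = 77/3
d11 = 113/54
d12 = 589/54
endpoint = (-1538/45, 1601/108)

Apply edit: d1 := 17
  d5 = d1/3 = 17/3
  d6 = d4 - d1/5 - d5*5 = -281/15
  d7 = d6/3 + d5 = -26/45
  d8 = d6 - d7/3 = -2503/135
  d9 = d1/4 = 17/4
  d10 = d4*2 + d5 - 6 = 77/3
  d11 = d8 + d3/5 - d6 = 113/54
  d12 = d4 - d11 = 589/54
Walk from origin (0, 0):
  seg 1: left by d1 = 17 → (-17, 0)
  seg 2: up by d10 = 77/3 → (-17, 77/3)
  seg 3: down by d11 = 113/54 → (-17, 1273/54)
  seg 4: left by d8 = -2503/135 → (208/135, 1273/54)
  seg 5: left by d12 = 589/54 → (-281/30, 1273/54)
  seg 6: down by d4 = 13 → (-281/30, 571/54)
  seg 7: right by d7 = -26/45 → (-179/18, 571/54)
  seg 8: right by d6 = -281/15 → (-2581/90, 571/54)
  seg 9: up by d9 = 17/4 → (-2581/90, 1601/108)
  seg 10: left by d2 = 11/2 → (-1538/45, 1601/108)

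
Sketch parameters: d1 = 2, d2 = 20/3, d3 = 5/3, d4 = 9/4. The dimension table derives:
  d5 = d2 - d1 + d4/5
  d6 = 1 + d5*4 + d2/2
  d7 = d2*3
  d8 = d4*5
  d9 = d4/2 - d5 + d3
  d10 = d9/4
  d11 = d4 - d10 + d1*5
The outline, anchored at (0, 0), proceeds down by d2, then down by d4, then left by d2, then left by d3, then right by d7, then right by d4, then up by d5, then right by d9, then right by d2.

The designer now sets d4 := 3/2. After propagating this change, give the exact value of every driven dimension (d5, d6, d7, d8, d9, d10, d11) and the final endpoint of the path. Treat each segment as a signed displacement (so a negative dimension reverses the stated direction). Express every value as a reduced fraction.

Apply edit: d4 := 3/2
  d5 = d2 - d1 + d4/5 = 149/30
  d6 = 1 + d5*4 + d2/2 = 121/5
  d7 = d2*3 = 20
  d8 = d4*5 = 15/2
  d9 = d4/2 - d5 + d3 = -51/20
  d10 = d9/4 = -51/80
  d11 = d4 - d10 + d1*5 = 971/80
Walk from origin (0, 0):
  seg 1: down by d2 = 20/3 → (0, -20/3)
  seg 2: down by d4 = 3/2 → (0, -49/6)
  seg 3: left by d2 = 20/3 → (-20/3, -49/6)
  seg 4: left by d3 = 5/3 → (-25/3, -49/6)
  seg 5: right by d7 = 20 → (35/3, -49/6)
  seg 6: right by d4 = 3/2 → (79/6, -49/6)
  seg 7: up by d5 = 149/30 → (79/6, -16/5)
  seg 8: right by d9 = -51/20 → (637/60, -16/5)
  seg 9: right by d2 = 20/3 → (1037/60, -16/5)

d5 = 149/30
d6 = 121/5
d7 = 20
d8 = 15/2
d9 = -51/20
d10 = -51/80
d11 = 971/80
endpoint = (1037/60, -16/5)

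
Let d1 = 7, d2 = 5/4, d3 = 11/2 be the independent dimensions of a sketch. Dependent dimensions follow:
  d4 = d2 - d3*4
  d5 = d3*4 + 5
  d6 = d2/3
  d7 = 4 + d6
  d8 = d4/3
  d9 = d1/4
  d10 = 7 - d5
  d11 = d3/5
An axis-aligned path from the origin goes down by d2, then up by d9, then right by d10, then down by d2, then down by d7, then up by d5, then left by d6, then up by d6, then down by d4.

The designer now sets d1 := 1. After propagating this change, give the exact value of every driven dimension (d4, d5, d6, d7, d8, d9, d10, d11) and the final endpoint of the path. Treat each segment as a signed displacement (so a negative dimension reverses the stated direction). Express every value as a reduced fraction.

Apply edit: d1 := 1
  d4 = d2 - d3*4 = -83/4
  d5 = d3*4 + 5 = 27
  d6 = d2/3 = 5/12
  d7 = 4 + d6 = 53/12
  d8 = d4/3 = -83/12
  d9 = d1/4 = 1/4
  d10 = 7 - d5 = -20
  d11 = d3/5 = 11/10
Walk from origin (0, 0):
  seg 1: down by d2 = 5/4 → (0, -5/4)
  seg 2: up by d9 = 1/4 → (0, -1)
  seg 3: right by d10 = -20 → (-20, -1)
  seg 4: down by d2 = 5/4 → (-20, -9/4)
  seg 5: down by d7 = 53/12 → (-20, -20/3)
  seg 6: up by d5 = 27 → (-20, 61/3)
  seg 7: left by d6 = 5/12 → (-245/12, 61/3)
  seg 8: up by d6 = 5/12 → (-245/12, 83/4)
  seg 9: down by d4 = -83/4 → (-245/12, 83/2)

d4 = -83/4
d5 = 27
d6 = 5/12
d7 = 53/12
d8 = -83/12
d9 = 1/4
d10 = -20
d11 = 11/10
endpoint = (-245/12, 83/2)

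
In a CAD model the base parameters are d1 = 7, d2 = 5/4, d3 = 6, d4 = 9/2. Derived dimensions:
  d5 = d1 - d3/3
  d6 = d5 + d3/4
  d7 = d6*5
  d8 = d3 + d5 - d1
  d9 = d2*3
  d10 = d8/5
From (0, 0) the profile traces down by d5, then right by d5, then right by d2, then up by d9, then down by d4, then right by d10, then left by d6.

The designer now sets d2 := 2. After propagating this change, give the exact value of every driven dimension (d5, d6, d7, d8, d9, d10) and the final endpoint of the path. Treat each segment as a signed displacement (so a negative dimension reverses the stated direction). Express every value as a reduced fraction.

Apply edit: d2 := 2
  d5 = d1 - d3/3 = 5
  d6 = d5 + d3/4 = 13/2
  d7 = d6*5 = 65/2
  d8 = d3 + d5 - d1 = 4
  d9 = d2*3 = 6
  d10 = d8/5 = 4/5
Walk from origin (0, 0):
  seg 1: down by d5 = 5 → (0, -5)
  seg 2: right by d5 = 5 → (5, -5)
  seg 3: right by d2 = 2 → (7, -5)
  seg 4: up by d9 = 6 → (7, 1)
  seg 5: down by d4 = 9/2 → (7, -7/2)
  seg 6: right by d10 = 4/5 → (39/5, -7/2)
  seg 7: left by d6 = 13/2 → (13/10, -7/2)

d5 = 5
d6 = 13/2
d7 = 65/2
d8 = 4
d9 = 6
d10 = 4/5
endpoint = (13/10, -7/2)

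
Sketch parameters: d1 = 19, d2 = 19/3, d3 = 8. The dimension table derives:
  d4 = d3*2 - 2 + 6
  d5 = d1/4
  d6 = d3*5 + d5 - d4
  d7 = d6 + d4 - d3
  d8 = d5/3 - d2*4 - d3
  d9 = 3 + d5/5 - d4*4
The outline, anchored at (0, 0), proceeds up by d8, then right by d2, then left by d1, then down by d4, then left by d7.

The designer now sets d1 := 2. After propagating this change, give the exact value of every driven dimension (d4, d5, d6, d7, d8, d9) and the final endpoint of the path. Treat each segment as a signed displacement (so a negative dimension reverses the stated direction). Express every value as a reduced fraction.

Apply edit: d1 := 2
  d4 = d3*2 - 2 + 6 = 20
  d5 = d1/4 = 1/2
  d6 = d3*5 + d5 - d4 = 41/2
  d7 = d6 + d4 - d3 = 65/2
  d8 = d5/3 - d2*4 - d3 = -199/6
  d9 = 3 + d5/5 - d4*4 = -769/10
Walk from origin (0, 0):
  seg 1: up by d8 = -199/6 → (0, -199/6)
  seg 2: right by d2 = 19/3 → (19/3, -199/6)
  seg 3: left by d1 = 2 → (13/3, -199/6)
  seg 4: down by d4 = 20 → (13/3, -319/6)
  seg 5: left by d7 = 65/2 → (-169/6, -319/6)

d4 = 20
d5 = 1/2
d6 = 41/2
d7 = 65/2
d8 = -199/6
d9 = -769/10
endpoint = (-169/6, -319/6)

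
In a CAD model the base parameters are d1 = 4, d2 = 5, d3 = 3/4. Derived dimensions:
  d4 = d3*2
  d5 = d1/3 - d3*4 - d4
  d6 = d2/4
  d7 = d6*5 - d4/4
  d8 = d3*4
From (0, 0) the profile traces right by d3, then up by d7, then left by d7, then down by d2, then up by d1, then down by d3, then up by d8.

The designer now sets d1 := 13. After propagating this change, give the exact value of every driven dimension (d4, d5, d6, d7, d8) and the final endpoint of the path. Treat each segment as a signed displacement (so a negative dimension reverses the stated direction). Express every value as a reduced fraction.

Apply edit: d1 := 13
  d4 = d3*2 = 3/2
  d5 = d1/3 - d3*4 - d4 = -1/6
  d6 = d2/4 = 5/4
  d7 = d6*5 - d4/4 = 47/8
  d8 = d3*4 = 3
Walk from origin (0, 0):
  seg 1: right by d3 = 3/4 → (3/4, 0)
  seg 2: up by d7 = 47/8 → (3/4, 47/8)
  seg 3: left by d7 = 47/8 → (-41/8, 47/8)
  seg 4: down by d2 = 5 → (-41/8, 7/8)
  seg 5: up by d1 = 13 → (-41/8, 111/8)
  seg 6: down by d3 = 3/4 → (-41/8, 105/8)
  seg 7: up by d8 = 3 → (-41/8, 129/8)

d4 = 3/2
d5 = -1/6
d6 = 5/4
d7 = 47/8
d8 = 3
endpoint = (-41/8, 129/8)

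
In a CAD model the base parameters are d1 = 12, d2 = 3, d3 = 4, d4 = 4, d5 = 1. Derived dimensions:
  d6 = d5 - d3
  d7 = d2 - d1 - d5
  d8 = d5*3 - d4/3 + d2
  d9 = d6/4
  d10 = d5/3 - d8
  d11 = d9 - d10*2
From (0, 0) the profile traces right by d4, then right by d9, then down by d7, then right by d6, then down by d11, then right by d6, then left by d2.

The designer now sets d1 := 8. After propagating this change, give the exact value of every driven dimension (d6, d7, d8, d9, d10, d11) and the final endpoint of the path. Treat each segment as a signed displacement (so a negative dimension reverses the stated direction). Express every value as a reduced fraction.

d6 = -3
d7 = -6
d8 = 14/3
d9 = -3/4
d10 = -13/3
d11 = 95/12
endpoint = (-23/4, -23/12)

Apply edit: d1 := 8
  d6 = d5 - d3 = -3
  d7 = d2 - d1 - d5 = -6
  d8 = d5*3 - d4/3 + d2 = 14/3
  d9 = d6/4 = -3/4
  d10 = d5/3 - d8 = -13/3
  d11 = d9 - d10*2 = 95/12
Walk from origin (0, 0):
  seg 1: right by d4 = 4 → (4, 0)
  seg 2: right by d9 = -3/4 → (13/4, 0)
  seg 3: down by d7 = -6 → (13/4, 6)
  seg 4: right by d6 = -3 → (1/4, 6)
  seg 5: down by d11 = 95/12 → (1/4, -23/12)
  seg 6: right by d6 = -3 → (-11/4, -23/12)
  seg 7: left by d2 = 3 → (-23/4, -23/12)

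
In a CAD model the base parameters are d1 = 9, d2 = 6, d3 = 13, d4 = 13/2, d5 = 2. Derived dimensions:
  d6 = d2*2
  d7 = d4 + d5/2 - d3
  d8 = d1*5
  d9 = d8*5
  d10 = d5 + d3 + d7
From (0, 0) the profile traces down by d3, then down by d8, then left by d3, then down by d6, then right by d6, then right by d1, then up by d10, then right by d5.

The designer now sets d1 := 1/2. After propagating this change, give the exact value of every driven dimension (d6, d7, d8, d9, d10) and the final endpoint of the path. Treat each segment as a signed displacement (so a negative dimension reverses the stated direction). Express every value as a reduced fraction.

Apply edit: d1 := 1/2
  d6 = d2*2 = 12
  d7 = d4 + d5/2 - d3 = -11/2
  d8 = d1*5 = 5/2
  d9 = d8*5 = 25/2
  d10 = d5 + d3 + d7 = 19/2
Walk from origin (0, 0):
  seg 1: down by d3 = 13 → (0, -13)
  seg 2: down by d8 = 5/2 → (0, -31/2)
  seg 3: left by d3 = 13 → (-13, -31/2)
  seg 4: down by d6 = 12 → (-13, -55/2)
  seg 5: right by d6 = 12 → (-1, -55/2)
  seg 6: right by d1 = 1/2 → (-1/2, -55/2)
  seg 7: up by d10 = 19/2 → (-1/2, -18)
  seg 8: right by d5 = 2 → (3/2, -18)

d6 = 12
d7 = -11/2
d8 = 5/2
d9 = 25/2
d10 = 19/2
endpoint = (3/2, -18)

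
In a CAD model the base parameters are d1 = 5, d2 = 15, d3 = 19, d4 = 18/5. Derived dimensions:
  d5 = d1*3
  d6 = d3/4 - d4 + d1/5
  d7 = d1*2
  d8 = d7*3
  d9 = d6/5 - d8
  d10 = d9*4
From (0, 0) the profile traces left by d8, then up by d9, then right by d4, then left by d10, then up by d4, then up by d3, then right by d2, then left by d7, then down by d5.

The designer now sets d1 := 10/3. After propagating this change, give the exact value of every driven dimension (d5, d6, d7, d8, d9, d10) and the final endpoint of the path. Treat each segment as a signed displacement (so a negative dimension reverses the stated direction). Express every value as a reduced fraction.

d5 = 10
d6 = 109/60
d7 = 20/3
d8 = 20
d9 = -5891/300
d10 = -5891/75
endpoint = (1762/25, -2111/300)

Apply edit: d1 := 10/3
  d5 = d1*3 = 10
  d6 = d3/4 - d4 + d1/5 = 109/60
  d7 = d1*2 = 20/3
  d8 = d7*3 = 20
  d9 = d6/5 - d8 = -5891/300
  d10 = d9*4 = -5891/75
Walk from origin (0, 0):
  seg 1: left by d8 = 20 → (-20, 0)
  seg 2: up by d9 = -5891/300 → (-20, -5891/300)
  seg 3: right by d4 = 18/5 → (-82/5, -5891/300)
  seg 4: left by d10 = -5891/75 → (4661/75, -5891/300)
  seg 5: up by d4 = 18/5 → (4661/75, -4811/300)
  seg 6: up by d3 = 19 → (4661/75, 889/300)
  seg 7: right by d2 = 15 → (5786/75, 889/300)
  seg 8: left by d7 = 20/3 → (1762/25, 889/300)
  seg 9: down by d5 = 10 → (1762/25, -2111/300)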